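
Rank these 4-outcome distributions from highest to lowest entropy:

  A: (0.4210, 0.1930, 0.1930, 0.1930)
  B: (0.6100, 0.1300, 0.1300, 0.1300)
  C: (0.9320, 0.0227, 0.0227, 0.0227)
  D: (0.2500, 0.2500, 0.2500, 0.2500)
D > A > B > C

Key insight: Entropy is maximized by uniform distributions and minimized by concentrated distributions.

Entropies:
  H(A) = 1.8996 bits
  H(B) = 1.5829 bits
  H(C) = 0.4662 bits
  H(D) = 2.0000 bits

Ranking: D > A > B > C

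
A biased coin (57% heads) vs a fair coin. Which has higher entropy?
Fair coin

The fair coin is uniform (p=0.5), maximizing binary entropy at 1 bit. The biased coin has H(0.57) ≈ 0.986 bits — its outcome is more predictable, so its entropy is lower.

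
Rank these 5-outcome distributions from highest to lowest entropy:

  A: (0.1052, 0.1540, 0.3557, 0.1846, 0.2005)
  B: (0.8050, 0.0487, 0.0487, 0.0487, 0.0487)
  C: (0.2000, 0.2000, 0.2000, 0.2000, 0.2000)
C > A > B

Key insight: Entropy is maximized by uniform distributions and minimized by concentrated distributions.

- Uniform distributions have maximum entropy log₂(5) = 2.3219 bits
- The more "peaked" or concentrated a distribution, the lower its entropy

Entropies:
  H(A) = 2.2026 bits
  H(B) = 1.1018 bits
  H(C) = 2.3219 bits

Ranking: C > A > B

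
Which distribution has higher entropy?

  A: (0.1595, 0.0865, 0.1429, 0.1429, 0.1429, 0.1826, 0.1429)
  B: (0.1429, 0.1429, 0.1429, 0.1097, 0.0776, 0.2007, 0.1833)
A

Both distributions are close to uniform, making this a harder comparison.

H(A) = 2.7800 bits
H(B) = 2.7530 bits

The distribution closer to uniform has higher entropy.
Answer: A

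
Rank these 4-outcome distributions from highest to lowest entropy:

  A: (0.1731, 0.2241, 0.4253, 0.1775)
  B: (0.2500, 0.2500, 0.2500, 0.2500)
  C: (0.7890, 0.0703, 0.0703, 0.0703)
B > A > C

Key insight: Entropy is maximized by uniform distributions and minimized by concentrated distributions.

- Uniform distributions have maximum entropy log₂(4) = 2.0000 bits
- The more "peaked" or concentrated a distribution, the lower its entropy

Entropies:
  H(A) = 1.8889 bits
  H(B) = 2.0000 bits
  H(C) = 1.0778 bits

Ranking: B > A > C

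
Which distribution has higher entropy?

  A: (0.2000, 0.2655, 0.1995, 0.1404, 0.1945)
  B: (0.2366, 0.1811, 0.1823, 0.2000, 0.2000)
B

Both distributions are close to uniform, making this a harder comparison.

H(A) = 2.2935 bits
H(B) = 2.3149 bits

The distribution closer to uniform has higher entropy.
Answer: B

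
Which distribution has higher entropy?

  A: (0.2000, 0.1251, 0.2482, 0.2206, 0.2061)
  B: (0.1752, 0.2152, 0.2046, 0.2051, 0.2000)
B

Both distributions are close to uniform, making this a harder comparison.

H(A) = 2.2892 bits
H(B) = 2.3186 bits

The distribution closer to uniform has higher entropy.
Answer: B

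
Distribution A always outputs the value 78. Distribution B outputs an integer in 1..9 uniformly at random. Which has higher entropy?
B

A is deterministic, so H(A) = 0. B is uniform over 9 outcomes, so H(B) = log₂(9) = 3.170 bits. Any distribution with genuine randomness has higher entropy than a deterministic one.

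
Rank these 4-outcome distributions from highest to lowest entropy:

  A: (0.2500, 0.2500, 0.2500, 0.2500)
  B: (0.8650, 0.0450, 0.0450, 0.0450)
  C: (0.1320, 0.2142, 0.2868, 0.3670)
A > C > B

Key insight: Entropy is maximized by uniform distributions and minimized by concentrated distributions.

- Uniform distributions have maximum entropy log₂(4) = 2.0000 bits
- The more "peaked" or concentrated a distribution, the lower its entropy

Entropies:
  H(A) = 2.0000 bits
  H(B) = 0.7850 bits
  H(C) = 1.9093 bits

Ranking: A > C > B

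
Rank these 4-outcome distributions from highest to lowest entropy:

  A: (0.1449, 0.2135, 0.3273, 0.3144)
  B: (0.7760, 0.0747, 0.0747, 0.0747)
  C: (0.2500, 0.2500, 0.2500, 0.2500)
C > A > B

Key insight: Entropy is maximized by uniform distributions and minimized by concentrated distributions.

- Uniform distributions have maximum entropy log₂(4) = 2.0000 bits
- The more "peaked" or concentrated a distribution, the lower its entropy

Entropies:
  H(A) = 1.9316 bits
  H(B) = 1.1224 bits
  H(C) = 2.0000 bits

Ranking: C > A > B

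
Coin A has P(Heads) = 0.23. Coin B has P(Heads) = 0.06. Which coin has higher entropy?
A

For binary distributions, entropy is maximized at p=0.5 and decreases as p moves toward 0 or 1.

H(A) = H(0.23) = 0.7780 bits
H(B) = H(0.06) = 0.3274 bits

Distribution A (p=0.23) is closer to uniform (p=0.5), so it has higher entropy.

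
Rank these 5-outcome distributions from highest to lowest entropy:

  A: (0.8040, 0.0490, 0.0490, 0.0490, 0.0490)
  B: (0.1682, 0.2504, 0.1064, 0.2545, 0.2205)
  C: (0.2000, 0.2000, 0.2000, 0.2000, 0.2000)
C > B > A

Key insight: Entropy is maximized by uniform distributions and minimized by concentrated distributions.

- Uniform distributions have maximum entropy log₂(5) = 2.3219 bits
- The more "peaked" or concentrated a distribution, the lower its entropy

Entropies:
  H(A) = 1.1059 bits
  H(B) = 2.2602 bits
  H(C) = 2.3219 bits

Ranking: C > B > A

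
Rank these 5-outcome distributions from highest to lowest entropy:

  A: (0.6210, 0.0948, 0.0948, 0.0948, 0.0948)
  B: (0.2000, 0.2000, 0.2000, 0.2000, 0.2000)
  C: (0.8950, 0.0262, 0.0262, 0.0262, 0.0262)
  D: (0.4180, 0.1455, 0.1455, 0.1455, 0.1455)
B > D > A > C

Key insight: Entropy is maximized by uniform distributions and minimized by concentrated distributions.

Entropies:
  H(A) = 1.7153 bits
  H(B) = 2.3219 bits
  H(C) = 0.6946 bits
  H(D) = 2.1445 bits

Ranking: B > D > A > C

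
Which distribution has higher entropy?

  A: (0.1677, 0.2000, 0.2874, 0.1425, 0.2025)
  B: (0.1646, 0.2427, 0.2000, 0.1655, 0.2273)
B

Both distributions are close to uniform, making this a harder comparison.

H(A) = 2.2804 bits
H(B) = 2.3038 bits

The distribution closer to uniform has higher entropy.
Answer: B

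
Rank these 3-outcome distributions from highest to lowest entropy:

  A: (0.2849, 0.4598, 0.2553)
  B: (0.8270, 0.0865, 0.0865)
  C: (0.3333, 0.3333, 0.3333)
C > A > B

Key insight: Entropy is maximized by uniform distributions and minimized by concentrated distributions.

- Uniform distributions have maximum entropy log₂(3) = 1.5850 bits
- The more "peaked" or concentrated a distribution, the lower its entropy

Entropies:
  H(A) = 1.5344 bits
  H(B) = 0.8375 bits
  H(C) = 1.5850 bits

Ranking: C > A > B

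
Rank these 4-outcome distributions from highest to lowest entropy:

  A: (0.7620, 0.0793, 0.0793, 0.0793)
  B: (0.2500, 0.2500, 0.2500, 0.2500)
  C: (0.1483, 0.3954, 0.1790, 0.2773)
B > C > A

Key insight: Entropy is maximized by uniform distributions and minimized by concentrated distributions.

- Uniform distributions have maximum entropy log₂(4) = 2.0000 bits
- The more "peaked" or concentrated a distribution, the lower its entropy

Entropies:
  H(A) = 1.1689 bits
  H(B) = 2.0000 bits
  H(C) = 1.8950 bits

Ranking: B > C > A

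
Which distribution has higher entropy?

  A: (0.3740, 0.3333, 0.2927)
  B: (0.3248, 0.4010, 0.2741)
A

Both distributions are close to uniform, making this a harder comparison.

H(A) = 1.5778 bits
H(B) = 1.5674 bits

The distribution closer to uniform has higher entropy.
Answer: A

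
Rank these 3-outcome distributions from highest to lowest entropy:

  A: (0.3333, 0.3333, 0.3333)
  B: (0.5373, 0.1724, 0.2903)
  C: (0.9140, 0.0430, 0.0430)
A > B > C

Key insight: Entropy is maximized by uniform distributions and minimized by concentrated distributions.

- Uniform distributions have maximum entropy log₂(3) = 1.5850 bits
- The more "peaked" or concentrated a distribution, the lower its entropy

Entropies:
  H(A) = 1.5850 bits
  H(B) = 1.4368 bits
  H(C) = 0.5090 bits

Ranking: A > B > C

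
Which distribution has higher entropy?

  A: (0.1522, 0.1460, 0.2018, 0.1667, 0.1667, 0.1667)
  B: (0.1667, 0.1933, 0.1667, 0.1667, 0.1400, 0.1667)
B

Both distributions are close to uniform, making this a harder comparison.

H(A) = 2.5771 bits
H(B) = 2.5788 bits

The distribution closer to uniform has higher entropy.
Answer: B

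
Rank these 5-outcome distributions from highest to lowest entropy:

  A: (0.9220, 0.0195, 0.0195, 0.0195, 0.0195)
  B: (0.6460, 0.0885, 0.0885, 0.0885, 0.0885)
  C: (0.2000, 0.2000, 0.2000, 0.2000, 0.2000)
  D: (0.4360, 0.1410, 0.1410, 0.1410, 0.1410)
C > D > B > A

Key insight: Entropy is maximized by uniform distributions and minimized by concentrated distributions.

Entropies:
  H(A) = 0.5511 bits
  H(B) = 1.6456 bits
  H(C) = 2.3219 bits
  H(D) = 2.1161 bits

Ranking: C > D > B > A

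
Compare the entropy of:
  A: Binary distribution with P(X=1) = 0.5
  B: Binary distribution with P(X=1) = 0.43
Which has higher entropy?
A

For binary distributions, entropy is maximized at p=0.5 and decreases as p moves toward 0 or 1.

H(A) = H(0.5) = 1.0000 bits
H(B) = H(0.43) = 0.9858 bits

Distribution A (p=0.5) is closer to uniform (p=0.5), so it has higher entropy.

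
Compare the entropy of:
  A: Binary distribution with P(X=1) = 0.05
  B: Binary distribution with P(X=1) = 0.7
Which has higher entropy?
B

For binary distributions, entropy is maximized at p=0.5 and decreases as p moves toward 0 or 1.

H(A) = H(0.05) = 0.2864 bits
H(B) = H(0.7) = 0.8813 bits

Distribution B (p=0.7) is closer to uniform (p=0.5), so it has higher entropy.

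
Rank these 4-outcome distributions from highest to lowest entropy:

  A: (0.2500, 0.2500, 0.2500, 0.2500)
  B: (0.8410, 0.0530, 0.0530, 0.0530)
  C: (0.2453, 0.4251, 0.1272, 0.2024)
A > C > B

Key insight: Entropy is maximized by uniform distributions and minimized by concentrated distributions.

- Uniform distributions have maximum entropy log₂(4) = 2.0000 bits
- The more "peaked" or concentrated a distribution, the lower its entropy

Entropies:
  H(A) = 2.0000 bits
  H(B) = 0.8839 bits
  H(C) = 1.8668 bits

Ranking: A > C > B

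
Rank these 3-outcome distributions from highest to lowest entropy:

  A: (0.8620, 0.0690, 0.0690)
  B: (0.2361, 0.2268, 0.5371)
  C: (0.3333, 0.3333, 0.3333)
C > B > A

Key insight: Entropy is maximized by uniform distributions and minimized by concentrated distributions.

- Uniform distributions have maximum entropy log₂(3) = 1.5850 bits
- The more "peaked" or concentrated a distribution, the lower its entropy

Entropies:
  H(A) = 0.7170 bits
  H(B) = 1.4588 bits
  H(C) = 1.5850 bits

Ranking: C > B > A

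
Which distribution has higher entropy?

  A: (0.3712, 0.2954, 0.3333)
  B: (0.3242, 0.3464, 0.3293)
B

Both distributions are close to uniform, making this a harder comparison.

H(A) = 1.5787 bits
H(B) = 1.5844 bits

The distribution closer to uniform has higher entropy.
Answer: B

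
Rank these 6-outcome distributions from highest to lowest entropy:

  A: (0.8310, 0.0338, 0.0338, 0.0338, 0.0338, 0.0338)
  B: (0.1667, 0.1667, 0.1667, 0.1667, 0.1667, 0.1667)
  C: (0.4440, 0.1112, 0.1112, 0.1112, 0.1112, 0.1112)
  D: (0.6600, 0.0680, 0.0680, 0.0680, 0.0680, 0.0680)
B > C > D > A

Key insight: Entropy is maximized by uniform distributions and minimized by concentrated distributions.

Entropies:
  H(A) = 1.0478 bits
  H(B) = 2.5850 bits
  H(C) = 2.2819 bits
  H(D) = 1.7143 bits

Ranking: B > C > D > A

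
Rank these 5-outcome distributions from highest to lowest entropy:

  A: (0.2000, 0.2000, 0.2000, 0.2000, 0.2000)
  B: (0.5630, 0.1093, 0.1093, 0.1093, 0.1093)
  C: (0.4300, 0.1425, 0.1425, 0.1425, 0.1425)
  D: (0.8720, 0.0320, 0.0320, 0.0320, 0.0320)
A > C > B > D

Key insight: Entropy is maximized by uniform distributions and minimized by concentrated distributions.

Entropies:
  H(A) = 2.3219 bits
  H(B) = 1.8625 bits
  H(C) = 2.1258 bits
  H(D) = 0.8079 bits

Ranking: A > C > B > D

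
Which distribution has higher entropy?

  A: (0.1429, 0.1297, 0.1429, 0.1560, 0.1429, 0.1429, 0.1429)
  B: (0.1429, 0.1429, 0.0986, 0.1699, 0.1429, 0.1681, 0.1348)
A

Both distributions are close to uniform, making this a harder comparison.

H(A) = 2.8056 bits
H(B) = 2.7894 bits

The distribution closer to uniform has higher entropy.
Answer: A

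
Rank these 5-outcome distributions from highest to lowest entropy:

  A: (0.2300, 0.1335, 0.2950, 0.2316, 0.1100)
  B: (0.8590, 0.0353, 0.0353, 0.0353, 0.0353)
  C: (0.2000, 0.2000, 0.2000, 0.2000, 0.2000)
C > A > B

Key insight: Entropy is maximized by uniform distributions and minimized by concentrated distributions.

- Uniform distributions have maximum entropy log₂(5) = 2.3219 bits
- The more "peaked" or concentrated a distribution, the lower its entropy

Entropies:
  H(A) = 2.2340 bits
  H(B) = 0.8689 bits
  H(C) = 2.3219 bits

Ranking: C > A > B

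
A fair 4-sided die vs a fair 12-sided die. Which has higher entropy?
12-sided die

Both are uniform distributions; for uniform over n outcomes, H = log₂(n). H(4-sided) = log₂(4) = 2.000 bits and H(12-sided) = log₂(12) = 3.585 bits. More outcomes in a uniform distribution means higher entropy.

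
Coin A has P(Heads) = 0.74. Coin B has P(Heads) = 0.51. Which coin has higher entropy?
B

For binary distributions, entropy is maximized at p=0.5 and decreases as p moves toward 0 or 1.

H(A) = H(0.74) = 0.8267 bits
H(B) = H(0.51) = 0.9997 bits

Distribution B (p=0.51) is closer to uniform (p=0.5), so it has higher entropy.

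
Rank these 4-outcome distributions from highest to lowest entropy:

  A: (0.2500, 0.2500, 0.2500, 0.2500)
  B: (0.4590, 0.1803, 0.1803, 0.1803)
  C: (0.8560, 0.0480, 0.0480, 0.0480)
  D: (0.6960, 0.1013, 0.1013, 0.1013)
A > B > D > C

Key insight: Entropy is maximized by uniform distributions and minimized by concentrated distributions.

Entropies:
  H(A) = 2.0000 bits
  H(B) = 1.8526 bits
  H(C) = 0.8229 bits
  H(D) = 1.3680 bits

Ranking: A > B > D > C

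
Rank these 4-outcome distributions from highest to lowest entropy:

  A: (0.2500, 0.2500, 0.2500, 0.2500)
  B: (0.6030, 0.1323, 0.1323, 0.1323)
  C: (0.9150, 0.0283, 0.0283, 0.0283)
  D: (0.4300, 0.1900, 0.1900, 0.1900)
A > D > B > C

Key insight: Entropy is maximized by uniform distributions and minimized by concentrated distributions.

Entropies:
  H(A) = 2.0000 bits
  H(B) = 1.5984 bits
  H(C) = 0.5543 bits
  H(D) = 1.8892 bits

Ranking: A > D > B > C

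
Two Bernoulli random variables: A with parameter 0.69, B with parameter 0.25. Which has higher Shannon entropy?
A

For binary distributions, entropy is maximized at p=0.5 and decreases as p moves toward 0 or 1.

H(A) = H(0.69) = 0.8932 bits
H(B) = H(0.25) = 0.8113 bits

Distribution A (p=0.69) is closer to uniform (p=0.5), so it has higher entropy.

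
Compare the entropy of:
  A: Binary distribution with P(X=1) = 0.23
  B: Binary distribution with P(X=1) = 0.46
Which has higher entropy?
B

For binary distributions, entropy is maximized at p=0.5 and decreases as p moves toward 0 or 1.

H(A) = H(0.23) = 0.7780 bits
H(B) = H(0.46) = 0.9954 bits

Distribution B (p=0.46) is closer to uniform (p=0.5), so it has higher entropy.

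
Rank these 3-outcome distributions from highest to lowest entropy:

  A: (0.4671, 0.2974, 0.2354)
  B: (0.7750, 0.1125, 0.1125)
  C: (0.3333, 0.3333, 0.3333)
C > A > B

Key insight: Entropy is maximized by uniform distributions and minimized by concentrated distributions.

- Uniform distributions have maximum entropy log₂(3) = 1.5850 bits
- The more "peaked" or concentrated a distribution, the lower its entropy

Entropies:
  H(A) = 1.5245 bits
  H(B) = 0.9942 bits
  H(C) = 1.5850 bits

Ranking: C > A > B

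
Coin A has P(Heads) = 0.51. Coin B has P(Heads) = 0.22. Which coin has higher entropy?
A

For binary distributions, entropy is maximized at p=0.5 and decreases as p moves toward 0 or 1.

H(A) = H(0.51) = 0.9997 bits
H(B) = H(0.22) = 0.7602 bits

Distribution A (p=0.51) is closer to uniform (p=0.5), so it has higher entropy.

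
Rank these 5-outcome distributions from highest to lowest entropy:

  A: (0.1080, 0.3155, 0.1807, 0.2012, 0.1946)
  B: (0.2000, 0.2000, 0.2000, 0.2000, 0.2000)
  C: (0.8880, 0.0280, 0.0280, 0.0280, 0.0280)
B > A > C

Key insight: Entropy is maximized by uniform distributions and minimized by concentrated distributions.

- Uniform distributions have maximum entropy log₂(5) = 2.3219 bits
- The more "peaked" or concentrated a distribution, the lower its entropy

Entropies:
  H(A) = 2.2429 bits
  H(B) = 2.3219 bits
  H(C) = 0.7299 bits

Ranking: B > A > C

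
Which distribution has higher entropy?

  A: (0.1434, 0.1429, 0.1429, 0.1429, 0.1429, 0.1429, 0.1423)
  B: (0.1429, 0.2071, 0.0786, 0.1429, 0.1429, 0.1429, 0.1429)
A

Both distributions are close to uniform, making this a harder comparison.

H(A) = 2.8074 bits
H(B) = 2.7642 bits

The distribution closer to uniform has higher entropy.
Answer: A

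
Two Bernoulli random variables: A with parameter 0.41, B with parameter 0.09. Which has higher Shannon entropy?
A

For binary distributions, entropy is maximized at p=0.5 and decreases as p moves toward 0 or 1.

H(A) = H(0.41) = 0.9765 bits
H(B) = H(0.09) = 0.4365 bits

Distribution A (p=0.41) is closer to uniform (p=0.5), so it has higher entropy.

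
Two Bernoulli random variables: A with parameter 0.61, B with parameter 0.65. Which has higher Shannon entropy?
A

For binary distributions, entropy is maximized at p=0.5 and decreases as p moves toward 0 or 1.

H(A) = H(0.61) = 0.9648 bits
H(B) = H(0.65) = 0.9341 bits

Distribution A (p=0.61) is closer to uniform (p=0.5), so it has higher entropy.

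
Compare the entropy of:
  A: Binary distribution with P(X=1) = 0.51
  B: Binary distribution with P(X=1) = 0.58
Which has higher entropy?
A

For binary distributions, entropy is maximized at p=0.5 and decreases as p moves toward 0 or 1.

H(A) = H(0.51) = 0.9997 bits
H(B) = H(0.58) = 0.9815 bits

Distribution A (p=0.51) is closer to uniform (p=0.5), so it has higher entropy.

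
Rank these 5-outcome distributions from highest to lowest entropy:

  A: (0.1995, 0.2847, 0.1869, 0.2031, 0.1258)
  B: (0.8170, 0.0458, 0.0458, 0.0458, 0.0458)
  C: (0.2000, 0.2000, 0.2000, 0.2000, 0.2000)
C > A > B

Key insight: Entropy is maximized by uniform distributions and minimized by concentrated distributions.

- Uniform distributions have maximum entropy log₂(5) = 2.3219 bits
- The more "peaked" or concentrated a distribution, the lower its entropy

Entropies:
  H(A) = 2.2755 bits
  H(B) = 1.0526 bits
  H(C) = 2.3219 bits

Ranking: C > A > B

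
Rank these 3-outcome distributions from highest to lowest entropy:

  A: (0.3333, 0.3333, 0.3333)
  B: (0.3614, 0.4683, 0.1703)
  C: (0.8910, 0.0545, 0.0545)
A > B > C

Key insight: Entropy is maximized by uniform distributions and minimized by concentrated distributions.

- Uniform distributions have maximum entropy log₂(3) = 1.5850 bits
- The more "peaked" or concentrated a distribution, the lower its entropy

Entropies:
  H(A) = 1.5850 bits
  H(B) = 1.4781 bits
  H(C) = 0.6059 bits

Ranking: A > B > C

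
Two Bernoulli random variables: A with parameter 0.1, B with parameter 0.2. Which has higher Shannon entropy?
B

For binary distributions, entropy is maximized at p=0.5 and decreases as p moves toward 0 or 1.

H(A) = H(0.1) = 0.4690 bits
H(B) = H(0.2) = 0.7219 bits

Distribution B (p=0.2) is closer to uniform (p=0.5), so it has higher entropy.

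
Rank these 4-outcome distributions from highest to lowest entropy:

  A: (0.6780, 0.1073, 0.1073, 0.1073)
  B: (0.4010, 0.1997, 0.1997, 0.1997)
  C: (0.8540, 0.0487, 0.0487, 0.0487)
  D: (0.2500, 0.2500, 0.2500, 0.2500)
D > B > A > C

Key insight: Entropy is maximized by uniform distributions and minimized by concentrated distributions.

Entropies:
  H(A) = 1.4169 bits
  H(B) = 1.9209 bits
  H(C) = 0.8311 bits
  H(D) = 2.0000 bits

Ranking: D > B > A > C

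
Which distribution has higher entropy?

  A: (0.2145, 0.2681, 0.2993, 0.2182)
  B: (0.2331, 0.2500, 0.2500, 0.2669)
B

Both distributions are close to uniform, making this a harder comparison.

H(A) = 1.9856 bits
H(B) = 1.9983 bits

The distribution closer to uniform has higher entropy.
Answer: B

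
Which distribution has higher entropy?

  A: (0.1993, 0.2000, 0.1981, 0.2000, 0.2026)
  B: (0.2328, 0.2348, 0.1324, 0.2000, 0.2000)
A

Both distributions are close to uniform, making this a harder comparison.

H(A) = 2.3219 bits
H(B) = 2.2954 bits

The distribution closer to uniform has higher entropy.
Answer: A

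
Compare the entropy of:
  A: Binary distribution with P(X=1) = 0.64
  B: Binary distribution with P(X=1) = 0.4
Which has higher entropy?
B

For binary distributions, entropy is maximized at p=0.5 and decreases as p moves toward 0 or 1.

H(A) = H(0.64) = 0.9427 bits
H(B) = H(0.4) = 0.9710 bits

Distribution B (p=0.4) is closer to uniform (p=0.5), so it has higher entropy.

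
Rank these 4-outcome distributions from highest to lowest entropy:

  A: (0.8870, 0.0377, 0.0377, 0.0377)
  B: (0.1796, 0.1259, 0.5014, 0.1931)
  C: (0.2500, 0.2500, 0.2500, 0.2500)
C > B > A

Key insight: Entropy is maximized by uniform distributions and minimized by concentrated distributions.

- Uniform distributions have maximum entropy log₂(4) = 2.0000 bits
- The more "peaked" or concentrated a distribution, the lower its entropy

Entropies:
  H(A) = 0.6880 bits
  H(B) = 1.7788 bits
  H(C) = 2.0000 bits

Ranking: C > B > A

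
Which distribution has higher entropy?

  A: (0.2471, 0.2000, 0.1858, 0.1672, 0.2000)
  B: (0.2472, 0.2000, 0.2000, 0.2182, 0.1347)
A

Both distributions are close to uniform, making this a harder comparison.

H(A) = 2.3096 bits
H(B) = 2.2959 bits

The distribution closer to uniform has higher entropy.
Answer: A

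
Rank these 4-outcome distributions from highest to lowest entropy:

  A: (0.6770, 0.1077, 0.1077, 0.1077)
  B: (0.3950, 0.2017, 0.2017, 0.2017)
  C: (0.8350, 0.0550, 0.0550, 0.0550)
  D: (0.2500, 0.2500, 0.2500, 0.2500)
D > B > A > C

Key insight: Entropy is maximized by uniform distributions and minimized by concentrated distributions.

Entropies:
  H(A) = 1.4196 bits
  H(B) = 1.9269 bits
  H(C) = 0.9077 bits
  H(D) = 2.0000 bits

Ranking: D > B > A > C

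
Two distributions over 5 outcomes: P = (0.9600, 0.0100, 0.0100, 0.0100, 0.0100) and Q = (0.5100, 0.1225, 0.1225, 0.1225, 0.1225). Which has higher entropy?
Q

P is highly concentrated on one outcome (96%), making it nearly deterministic. Q spreads its mass more evenly (max 51%). The more spread-out distribution has higher entropy: H(P) ≈ 0.322 bits, H(Q) ≈ 1.980 bits.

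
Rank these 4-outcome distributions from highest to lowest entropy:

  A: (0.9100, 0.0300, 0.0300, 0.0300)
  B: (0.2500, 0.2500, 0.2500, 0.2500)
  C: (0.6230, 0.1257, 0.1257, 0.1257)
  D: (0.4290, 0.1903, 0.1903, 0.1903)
B > D > C > A

Key insight: Entropy is maximized by uniform distributions and minimized by concentrated distributions.

Entropies:
  H(A) = 0.5791 bits
  H(B) = 2.0000 bits
  H(C) = 1.5534 bits
  H(D) = 1.8904 bits

Ranking: B > D > C > A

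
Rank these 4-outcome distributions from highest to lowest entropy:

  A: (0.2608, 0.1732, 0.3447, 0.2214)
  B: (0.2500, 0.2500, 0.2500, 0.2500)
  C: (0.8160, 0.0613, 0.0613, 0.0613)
B > A > C

Key insight: Entropy is maximized by uniform distributions and minimized by concentrated distributions.

- Uniform distributions have maximum entropy log₂(4) = 2.0000 bits
- The more "peaked" or concentrated a distribution, the lower its entropy

Entropies:
  H(A) = 1.9550 bits
  H(B) = 2.0000 bits
  H(C) = 0.9804 bits

Ranking: B > A > C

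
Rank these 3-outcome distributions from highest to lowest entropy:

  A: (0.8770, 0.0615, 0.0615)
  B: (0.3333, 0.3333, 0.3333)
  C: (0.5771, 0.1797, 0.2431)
B > C > A

Key insight: Entropy is maximized by uniform distributions and minimized by concentrated distributions.

- Uniform distributions have maximum entropy log₂(3) = 1.5850 bits
- The more "peaked" or concentrated a distribution, the lower its entropy

Entropies:
  H(A) = 0.6609 bits
  H(B) = 1.5850 bits
  H(C) = 1.3988 bits

Ranking: B > C > A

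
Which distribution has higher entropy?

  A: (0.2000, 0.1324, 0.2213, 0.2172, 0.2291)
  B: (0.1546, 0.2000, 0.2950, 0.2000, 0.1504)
A

Both distributions are close to uniform, making this a harder comparison.

H(A) = 2.2977 bits
H(B) = 2.2758 bits

The distribution closer to uniform has higher entropy.
Answer: A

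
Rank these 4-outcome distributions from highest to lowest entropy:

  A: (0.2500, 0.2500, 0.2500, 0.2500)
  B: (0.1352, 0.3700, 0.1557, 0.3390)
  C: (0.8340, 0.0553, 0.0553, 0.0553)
A > B > C

Key insight: Entropy is maximized by uniform distributions and minimized by concentrated distributions.

- Uniform distributions have maximum entropy log₂(4) = 2.0000 bits
- The more "peaked" or concentrated a distribution, the lower its entropy

Entropies:
  H(A) = 2.0000 bits
  H(B) = 1.8679 bits
  H(C) = 0.9116 bits

Ranking: A > B > C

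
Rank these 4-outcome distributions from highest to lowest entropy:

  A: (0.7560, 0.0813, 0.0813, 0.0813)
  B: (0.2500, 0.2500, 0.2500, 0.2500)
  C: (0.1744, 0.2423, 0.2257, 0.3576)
B > C > A

Key insight: Entropy is maximized by uniform distributions and minimized by concentrated distributions.

- Uniform distributions have maximum entropy log₂(4) = 2.0000 bits
- The more "peaked" or concentrated a distribution, the lower its entropy

Entropies:
  H(A) = 1.1884 bits
  H(B) = 2.0000 bits
  H(C) = 1.9501 bits

Ranking: B > C > A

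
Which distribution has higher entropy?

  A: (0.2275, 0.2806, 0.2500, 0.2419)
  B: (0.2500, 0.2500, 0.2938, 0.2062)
A

Both distributions are close to uniform, making this a harder comparison.

H(A) = 1.9957 bits
H(B) = 1.9889 bits

The distribution closer to uniform has higher entropy.
Answer: A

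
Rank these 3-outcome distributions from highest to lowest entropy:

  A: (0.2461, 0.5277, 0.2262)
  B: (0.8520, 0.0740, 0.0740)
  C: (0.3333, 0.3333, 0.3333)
C > A > B

Key insight: Entropy is maximized by uniform distributions and minimized by concentrated distributions.

- Uniform distributions have maximum entropy log₂(3) = 1.5850 bits
- The more "peaked" or concentrated a distribution, the lower its entropy

Entropies:
  H(A) = 1.4694 bits
  H(B) = 0.7528 bits
  H(C) = 1.5850 bits

Ranking: C > A > B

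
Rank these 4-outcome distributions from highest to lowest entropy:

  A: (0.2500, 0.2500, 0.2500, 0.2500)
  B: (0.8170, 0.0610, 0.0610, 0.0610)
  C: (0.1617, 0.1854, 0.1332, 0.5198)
A > C > B

Key insight: Entropy is maximized by uniform distributions and minimized by concentrated distributions.

- Uniform distributions have maximum entropy log₂(4) = 2.0000 bits
- The more "peaked" or concentrated a distribution, the lower its entropy

Entropies:
  H(A) = 2.0000 bits
  H(B) = 0.9766 bits
  H(C) = 1.7538 bits

Ranking: A > C > B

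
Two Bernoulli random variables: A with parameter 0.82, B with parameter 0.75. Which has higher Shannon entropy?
B

For binary distributions, entropy is maximized at p=0.5 and decreases as p moves toward 0 or 1.

H(A) = H(0.82) = 0.6801 bits
H(B) = H(0.75) = 0.8113 bits

Distribution B (p=0.75) is closer to uniform (p=0.5), so it has higher entropy.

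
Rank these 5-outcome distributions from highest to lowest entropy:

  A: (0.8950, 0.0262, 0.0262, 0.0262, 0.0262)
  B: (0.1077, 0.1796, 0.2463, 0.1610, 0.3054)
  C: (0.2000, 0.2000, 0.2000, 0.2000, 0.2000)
C > B > A

Key insight: Entropy is maximized by uniform distributions and minimized by concentrated distributions.

- Uniform distributions have maximum entropy log₂(5) = 2.3219 bits
- The more "peaked" or concentrated a distribution, the lower its entropy

Entropies:
  H(A) = 0.6946 bits
  H(B) = 2.2359 bits
  H(C) = 2.3219 bits

Ranking: C > B > A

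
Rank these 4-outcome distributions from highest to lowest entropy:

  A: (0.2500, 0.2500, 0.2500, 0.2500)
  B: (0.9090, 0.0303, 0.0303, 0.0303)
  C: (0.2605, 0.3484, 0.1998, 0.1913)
A > C > B

Key insight: Entropy is maximized by uniform distributions and minimized by concentrated distributions.

- Uniform distributions have maximum entropy log₂(4) = 2.0000 bits
- The more "peaked" or concentrated a distribution, the lower its entropy

Entropies:
  H(A) = 2.0000 bits
  H(B) = 0.5840 bits
  H(C) = 1.9562 bits

Ranking: A > C > B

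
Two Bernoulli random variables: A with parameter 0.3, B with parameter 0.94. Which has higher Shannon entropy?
A

For binary distributions, entropy is maximized at p=0.5 and decreases as p moves toward 0 or 1.

H(A) = H(0.3) = 0.8813 bits
H(B) = H(0.94) = 0.3274 bits

Distribution A (p=0.3) is closer to uniform (p=0.5), so it has higher entropy.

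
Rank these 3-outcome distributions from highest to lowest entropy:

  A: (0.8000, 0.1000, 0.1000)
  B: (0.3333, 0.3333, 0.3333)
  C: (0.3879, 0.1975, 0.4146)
B > C > A

Key insight: Entropy is maximized by uniform distributions and minimized by concentrated distributions.

- Uniform distributions have maximum entropy log₂(3) = 1.5850 bits
- The more "peaked" or concentrated a distribution, the lower its entropy

Entropies:
  H(A) = 0.9219 bits
  H(B) = 1.5850 bits
  H(C) = 1.5187 bits

Ranking: B > C > A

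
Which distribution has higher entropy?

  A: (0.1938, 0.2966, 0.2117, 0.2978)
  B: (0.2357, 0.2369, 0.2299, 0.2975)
B

Both distributions are close to uniform, making this a harder comparison.

H(A) = 1.9735 bits
H(B) = 1.9916 bits

The distribution closer to uniform has higher entropy.
Answer: B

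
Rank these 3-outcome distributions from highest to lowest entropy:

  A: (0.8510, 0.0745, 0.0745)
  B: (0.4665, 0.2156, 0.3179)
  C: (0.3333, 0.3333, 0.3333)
C > B > A

Key insight: Entropy is maximized by uniform distributions and minimized by concentrated distributions.

- Uniform distributions have maximum entropy log₂(3) = 1.5850 bits
- The more "peaked" or concentrated a distribution, the lower its entropy

Entropies:
  H(A) = 0.7563 bits
  H(B) = 1.5160 bits
  H(C) = 1.5850 bits

Ranking: C > B > A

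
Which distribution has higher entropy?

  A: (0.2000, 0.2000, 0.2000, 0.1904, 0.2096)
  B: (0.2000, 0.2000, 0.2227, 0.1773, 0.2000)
A

Both distributions are close to uniform, making this a harder comparison.

H(A) = 2.3213 bits
H(B) = 2.3182 bits

The distribution closer to uniform has higher entropy.
Answer: A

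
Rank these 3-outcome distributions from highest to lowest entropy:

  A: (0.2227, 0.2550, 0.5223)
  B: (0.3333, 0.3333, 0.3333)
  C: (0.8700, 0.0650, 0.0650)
B > A > C

Key insight: Entropy is maximized by uniform distributions and minimized by concentrated distributions.

- Uniform distributions have maximum entropy log₂(3) = 1.5850 bits
- The more "peaked" or concentrated a distribution, the lower its entropy

Entropies:
  H(A) = 1.4747 bits
  H(B) = 1.5850 bits
  H(C) = 0.6874 bits

Ranking: B > A > C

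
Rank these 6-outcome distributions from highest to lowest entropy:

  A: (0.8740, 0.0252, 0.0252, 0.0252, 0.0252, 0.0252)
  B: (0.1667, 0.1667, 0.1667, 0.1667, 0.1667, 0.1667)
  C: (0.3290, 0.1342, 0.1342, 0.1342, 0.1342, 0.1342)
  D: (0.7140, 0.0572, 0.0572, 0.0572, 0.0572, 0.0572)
B > C > D > A

Key insight: Entropy is maximized by uniform distributions and minimized by concentrated distributions.

Entropies:
  H(A) = 0.8389 bits
  H(B) = 2.5850 bits
  H(C) = 2.4719 bits
  H(D) = 1.5276 bits

Ranking: B > C > D > A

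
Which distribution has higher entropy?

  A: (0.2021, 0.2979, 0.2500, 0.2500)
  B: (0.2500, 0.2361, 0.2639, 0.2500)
B

Both distributions are close to uniform, making this a harder comparison.

H(A) = 1.9867 bits
H(B) = 1.9989 bits

The distribution closer to uniform has higher entropy.
Answer: B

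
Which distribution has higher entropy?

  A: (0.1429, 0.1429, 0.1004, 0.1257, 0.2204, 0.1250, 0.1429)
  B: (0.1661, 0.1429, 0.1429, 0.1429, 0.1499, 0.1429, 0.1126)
B

Both distributions are close to uniform, making this a harder comparison.

H(A) = 2.7680 bits
H(B) = 2.7995 bits

The distribution closer to uniform has higher entropy.
Answer: B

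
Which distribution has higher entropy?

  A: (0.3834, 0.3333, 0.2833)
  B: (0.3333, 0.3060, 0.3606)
B

Both distributions are close to uniform, making this a harder comparison.

H(A) = 1.5741 bits
H(B) = 1.5817 bits

The distribution closer to uniform has higher entropy.
Answer: B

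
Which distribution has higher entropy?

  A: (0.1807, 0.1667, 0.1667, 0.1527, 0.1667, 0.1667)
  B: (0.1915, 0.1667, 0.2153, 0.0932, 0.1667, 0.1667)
A

Both distributions are close to uniform, making this a harder comparison.

H(A) = 2.5833 bits
H(B) = 2.5452 bits

The distribution closer to uniform has higher entropy.
Answer: A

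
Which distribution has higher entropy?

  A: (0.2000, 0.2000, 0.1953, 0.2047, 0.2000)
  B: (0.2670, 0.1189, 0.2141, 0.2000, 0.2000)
A

Both distributions are close to uniform, making this a harder comparison.

H(A) = 2.3218 bits
H(B) = 2.2788 bits

The distribution closer to uniform has higher entropy.
Answer: A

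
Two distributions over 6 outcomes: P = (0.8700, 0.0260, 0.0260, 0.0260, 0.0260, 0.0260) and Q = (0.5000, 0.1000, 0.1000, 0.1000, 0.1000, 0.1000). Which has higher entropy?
Q

P is highly concentrated on one outcome (87%), making it nearly deterministic. Q spreads its mass more evenly (max 50%). The more spread-out distribution has higher entropy: H(P) ≈ 0.859 bits, H(Q) ≈ 2.161 bits.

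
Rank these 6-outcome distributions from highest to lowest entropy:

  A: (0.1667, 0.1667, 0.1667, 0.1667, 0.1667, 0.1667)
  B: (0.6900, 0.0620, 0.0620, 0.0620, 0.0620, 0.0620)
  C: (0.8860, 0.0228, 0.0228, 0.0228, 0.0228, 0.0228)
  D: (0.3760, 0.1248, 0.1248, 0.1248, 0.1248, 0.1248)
A > D > B > C

Key insight: Entropy is maximized by uniform distributions and minimized by concentrated distributions.

Entropies:
  H(A) = 2.5850 bits
  H(B) = 1.6130 bits
  H(C) = 0.7766 bits
  H(D) = 2.4041 bits

Ranking: A > D > B > C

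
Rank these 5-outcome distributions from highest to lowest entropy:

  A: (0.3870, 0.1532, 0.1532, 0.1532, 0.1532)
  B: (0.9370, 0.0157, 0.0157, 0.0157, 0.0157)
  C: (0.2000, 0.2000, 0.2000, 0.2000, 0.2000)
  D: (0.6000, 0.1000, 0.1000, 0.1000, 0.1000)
C > A > D > B

Key insight: Entropy is maximized by uniform distributions and minimized by concentrated distributions.

Entropies:
  H(A) = 2.1888 bits
  H(B) = 0.4652 bits
  H(C) = 2.3219 bits
  H(D) = 1.7710 bits

Ranking: C > A > D > B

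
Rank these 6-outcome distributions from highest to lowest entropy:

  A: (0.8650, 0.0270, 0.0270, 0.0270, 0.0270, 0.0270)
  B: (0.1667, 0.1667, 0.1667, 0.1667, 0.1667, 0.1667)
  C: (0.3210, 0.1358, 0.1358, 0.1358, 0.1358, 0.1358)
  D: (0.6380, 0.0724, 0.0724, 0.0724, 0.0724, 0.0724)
B > C > D > A

Key insight: Entropy is maximized by uniform distributions and minimized by concentrated distributions.

Entropies:
  H(A) = 0.8845 bits
  H(B) = 2.5850 bits
  H(C) = 2.4821 bits
  H(D) = 1.7849 bits

Ranking: B > C > D > A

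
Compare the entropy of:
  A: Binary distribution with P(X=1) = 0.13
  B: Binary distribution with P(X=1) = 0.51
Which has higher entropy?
B

For binary distributions, entropy is maximized at p=0.5 and decreases as p moves toward 0 or 1.

H(A) = H(0.13) = 0.5574 bits
H(B) = H(0.51) = 0.9997 bits

Distribution B (p=0.51) is closer to uniform (p=0.5), so it has higher entropy.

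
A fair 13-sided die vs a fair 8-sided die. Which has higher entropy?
13-sided die

Both are uniform distributions; for uniform over n outcomes, H = log₂(n). H(13-sided) = log₂(13) = 3.700 bits and H(8-sided) = log₂(8) = 3.000 bits. More outcomes in a uniform distribution means higher entropy.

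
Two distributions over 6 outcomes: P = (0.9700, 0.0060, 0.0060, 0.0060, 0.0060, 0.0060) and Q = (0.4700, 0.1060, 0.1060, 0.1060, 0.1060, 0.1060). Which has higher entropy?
Q

P is highly concentrated on one outcome (97%), making it nearly deterministic. Q spreads its mass more evenly (max 47%). The more spread-out distribution has higher entropy: H(P) ≈ 0.264 bits, H(Q) ≈ 2.228 bits.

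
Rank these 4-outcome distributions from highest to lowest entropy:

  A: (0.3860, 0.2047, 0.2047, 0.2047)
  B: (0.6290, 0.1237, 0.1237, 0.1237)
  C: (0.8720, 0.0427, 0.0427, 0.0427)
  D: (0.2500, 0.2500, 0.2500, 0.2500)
D > A > B > C

Key insight: Entropy is maximized by uniform distributions and minimized by concentrated distributions.

Entropies:
  H(A) = 1.9353 bits
  H(B) = 1.5395 bits
  H(C) = 0.7548 bits
  H(D) = 2.0000 bits

Ranking: D > A > B > C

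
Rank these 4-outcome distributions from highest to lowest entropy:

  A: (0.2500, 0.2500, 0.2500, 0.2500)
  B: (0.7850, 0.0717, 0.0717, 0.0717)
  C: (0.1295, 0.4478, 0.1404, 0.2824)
A > C > B

Key insight: Entropy is maximized by uniform distributions and minimized by concentrated distributions.

- Uniform distributions have maximum entropy log₂(4) = 2.0000 bits
- The more "peaked" or concentrated a distribution, the lower its entropy

Entropies:
  H(A) = 2.0000 bits
  H(B) = 1.0917 bits
  H(C) = 1.8137 bits

Ranking: A > C > B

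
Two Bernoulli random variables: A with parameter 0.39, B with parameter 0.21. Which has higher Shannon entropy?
A

For binary distributions, entropy is maximized at p=0.5 and decreases as p moves toward 0 or 1.

H(A) = H(0.39) = 0.9648 bits
H(B) = H(0.21) = 0.7415 bits

Distribution A (p=0.39) is closer to uniform (p=0.5), so it has higher entropy.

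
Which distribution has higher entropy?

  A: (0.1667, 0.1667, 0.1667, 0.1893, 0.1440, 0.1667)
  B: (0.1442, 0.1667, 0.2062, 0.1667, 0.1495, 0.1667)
A

Both distributions are close to uniform, making this a harder comparison.

H(A) = 2.5805 bits
H(B) = 2.5751 bits

The distribution closer to uniform has higher entropy.
Answer: A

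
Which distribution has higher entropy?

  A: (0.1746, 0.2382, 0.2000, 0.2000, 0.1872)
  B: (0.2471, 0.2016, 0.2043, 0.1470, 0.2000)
A

Both distributions are close to uniform, making this a harder comparison.

H(A) = 2.3139 bits
H(B) = 2.3033 bits

The distribution closer to uniform has higher entropy.
Answer: A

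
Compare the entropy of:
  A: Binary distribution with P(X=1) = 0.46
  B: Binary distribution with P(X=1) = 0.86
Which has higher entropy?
A

For binary distributions, entropy is maximized at p=0.5 and decreases as p moves toward 0 or 1.

H(A) = H(0.46) = 0.9954 bits
H(B) = H(0.86) = 0.5842 bits

Distribution A (p=0.46) is closer to uniform (p=0.5), so it has higher entropy.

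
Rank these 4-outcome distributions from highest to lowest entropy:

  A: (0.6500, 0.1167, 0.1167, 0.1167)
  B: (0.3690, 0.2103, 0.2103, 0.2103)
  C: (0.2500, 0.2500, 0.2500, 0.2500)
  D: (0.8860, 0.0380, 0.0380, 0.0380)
C > B > A > D

Key insight: Entropy is maximized by uniform distributions and minimized by concentrated distributions.

Entropies:
  H(A) = 1.4888 bits
  H(B) = 1.9500 bits
  H(C) = 2.0000 bits
  H(D) = 0.6926 bits

Ranking: C > B > A > D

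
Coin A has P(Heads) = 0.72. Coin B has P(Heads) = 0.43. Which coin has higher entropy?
B

For binary distributions, entropy is maximized at p=0.5 and decreases as p moves toward 0 or 1.

H(A) = H(0.72) = 0.8555 bits
H(B) = H(0.43) = 0.9858 bits

Distribution B (p=0.43) is closer to uniform (p=0.5), so it has higher entropy.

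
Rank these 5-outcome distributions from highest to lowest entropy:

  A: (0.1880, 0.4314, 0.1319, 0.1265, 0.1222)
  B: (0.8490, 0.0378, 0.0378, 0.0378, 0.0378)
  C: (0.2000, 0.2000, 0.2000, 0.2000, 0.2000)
C > A > B

Key insight: Entropy is maximized by uniform distributions and minimized by concentrated distributions.

- Uniform distributions have maximum entropy log₂(5) = 2.3219 bits
- The more "peaked" or concentrated a distribution, the lower its entropy

Entropies:
  H(A) = 2.1099 bits
  H(B) = 0.9143 bits
  H(C) = 2.3219 bits

Ranking: C > A > B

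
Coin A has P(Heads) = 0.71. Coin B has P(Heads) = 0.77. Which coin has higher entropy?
A

For binary distributions, entropy is maximized at p=0.5 and decreases as p moves toward 0 or 1.

H(A) = H(0.71) = 0.8687 bits
H(B) = H(0.77) = 0.7780 bits

Distribution A (p=0.71) is closer to uniform (p=0.5), so it has higher entropy.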